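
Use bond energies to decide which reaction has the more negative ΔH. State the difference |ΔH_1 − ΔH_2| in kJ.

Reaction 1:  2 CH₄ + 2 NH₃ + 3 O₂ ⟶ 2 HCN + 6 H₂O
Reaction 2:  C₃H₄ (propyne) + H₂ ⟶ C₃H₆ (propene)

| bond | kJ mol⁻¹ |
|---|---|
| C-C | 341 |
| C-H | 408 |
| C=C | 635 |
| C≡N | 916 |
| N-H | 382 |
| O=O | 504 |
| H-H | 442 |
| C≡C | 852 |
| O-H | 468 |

Reaction 1, by 1039 kJ

Reaction 1:
  Bonds broken (reactants):
    C-H: 8 × 408 = 3264
    N-H: 6 × 382 = 2292
    O=O: 3 × 504 = 1512
    Σ(broken) = 7068 kJ
  Bonds formed (products):
    C≡N: 2 × 916 = 1832
    C-H: 2 × 408 = 816
    O-H: 12 × 468 = 5616
    Σ(formed) = 8264 kJ
  ΔH_1 = 7068 − 8264 = −1196 kJ
Reaction 2:
  Bonds broken (reactants):
    C≡C: 1 × 852 = 852
    C-C: 1 × 341 = 341
    C-H: 4 × 408 = 1632
    H-H: 1 × 442 = 442
    Σ(broken) = 3267 kJ
  Bonds formed (products):
    C-C: 1 × 341 = 341
    C-H: 6 × 408 = 2448
    C=C: 1 × 635 = 635
    Σ(formed) = 3424 kJ
  ΔH_2 = 3267 − 3424 = −157 kJ
ΔH_1 − ΔH_2 = −1039 kJ, so reaction 1 has the more negative ΔH; |ΔH_1 − ΔH_2| = 1039 kJ.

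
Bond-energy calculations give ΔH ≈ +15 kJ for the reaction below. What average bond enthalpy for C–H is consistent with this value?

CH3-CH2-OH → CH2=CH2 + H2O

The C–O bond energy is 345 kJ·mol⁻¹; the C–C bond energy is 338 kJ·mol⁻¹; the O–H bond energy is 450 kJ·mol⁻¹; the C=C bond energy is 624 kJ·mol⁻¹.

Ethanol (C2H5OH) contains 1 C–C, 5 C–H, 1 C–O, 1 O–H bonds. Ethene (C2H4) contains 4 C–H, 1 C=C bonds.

D(C–H) ≈ 406 kJ/mol

Let D be the C–H bond energy.
Σ(broken) = 1×338 + 5×D + 1×345 + 1×450 = 1133 + 5D
Σ(formed) = 4×D + 1×624 + 2×450 = 1524 + 4D
ΔH = Σ(broken) − Σ(formed) = (1133 + 5D) − (1524 + 4D) = −391 + D
Setting this equal to +15 kJ gives D = 406 kJ/mol.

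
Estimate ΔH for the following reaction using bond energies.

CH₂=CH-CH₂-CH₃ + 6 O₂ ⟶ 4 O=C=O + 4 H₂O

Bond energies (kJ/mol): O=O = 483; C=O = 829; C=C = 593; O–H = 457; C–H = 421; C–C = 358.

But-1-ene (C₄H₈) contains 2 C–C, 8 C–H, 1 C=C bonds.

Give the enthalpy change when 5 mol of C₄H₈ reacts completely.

Bonds broken (reactants):
  C–C: 2 × 358 = 716
  C–H: 8 × 421 = 3368
  C=C: 1 × 593 = 593
  O=O: 6 × 483 = 2898
  Σ(broken) = 7575 kJ
Bonds formed (products):
  C=O: 8 × 829 = 6632
  O–H: 8 × 457 = 3656
  Σ(formed) = 10288 kJ
ΔH = Σ(broken) − Σ(formed) = 7575 − 10288 = −2713 kJ
For 5× the reaction as written: 5 × (−2713) = −13565 kJ

ΔH = −13565 kJ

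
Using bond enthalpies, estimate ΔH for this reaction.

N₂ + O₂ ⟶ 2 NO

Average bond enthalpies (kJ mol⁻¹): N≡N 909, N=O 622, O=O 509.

Bonds broken (reactants):
  N≡N: 1 × 909 = 909
  O=O: 1 × 509 = 509
  Σ(broken) = 1418 kJ
Bonds formed (products):
  N=O: 2 × 622 = 1244
  Σ(formed) = 1244 kJ
ΔH = Σ(broken) − Σ(formed) = 1418 − 1244 = +174 kJ

ΔH ≈ +174 kJ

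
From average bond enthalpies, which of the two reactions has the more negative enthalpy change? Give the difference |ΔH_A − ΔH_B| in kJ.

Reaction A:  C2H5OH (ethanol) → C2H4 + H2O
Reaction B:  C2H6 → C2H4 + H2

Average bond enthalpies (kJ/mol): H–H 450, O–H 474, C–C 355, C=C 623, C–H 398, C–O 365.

Reaction A:
  Bonds broken (reactants):
    C–C: 1 × 355 = 355
    C–H: 5 × 398 = 1990
    C–O: 1 × 365 = 365
    O–H: 1 × 474 = 474
    Σ(broken) = 3184 kJ
  Bonds formed (products):
    C–H: 4 × 398 = 1592
    C=C: 1 × 623 = 623
    O–H: 2 × 474 = 948
    Σ(formed) = 3163 kJ
  ΔH_A = 3184 − 3163 = +21 kJ
Reaction B:
  Bonds broken (reactants):
    C–C: 1 × 355 = 355
    C–H: 6 × 398 = 2388
    Σ(broken) = 2743 kJ
  Bonds formed (products):
    C–H: 4 × 398 = 1592
    C=C: 1 × 623 = 623
    H–H: 1 × 450 = 450
    Σ(formed) = 2665 kJ
  ΔH_B = 2743 − 2665 = +78 kJ
ΔH_A − ΔH_B = −57 kJ, so reaction A has the more negative ΔH; |ΔH_A − ΔH_B| = 57 kJ.

Reaction A, by 57 kJ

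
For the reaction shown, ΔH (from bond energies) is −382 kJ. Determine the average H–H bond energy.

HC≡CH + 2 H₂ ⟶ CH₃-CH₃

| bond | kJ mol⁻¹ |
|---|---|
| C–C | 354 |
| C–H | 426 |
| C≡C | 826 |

Let D be the H–H bond energy.
Σ(broken) = 1×826 + 2×426 + 2×D = 1678 + 2D
Σ(formed) = 1×354 + 6×426 = 2910
ΔH = Σ(broken) − Σ(formed) = (1678 + 2D) − (2910) = −1232 + 2D
Setting this equal to −382 kJ gives 2D = 850, so D = 425 kJ/mol.

D(H–H) ≈ 425 kJ/mol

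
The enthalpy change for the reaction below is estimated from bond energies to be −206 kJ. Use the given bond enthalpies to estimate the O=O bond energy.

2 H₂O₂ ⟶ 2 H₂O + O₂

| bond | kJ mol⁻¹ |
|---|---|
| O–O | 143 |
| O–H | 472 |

Let D be the O=O bond energy.
Σ(broken) = 4×472 + 2×143 = 2174
Σ(formed) = 4×472 + 1×D = 1888 + D
ΔH = Σ(broken) − Σ(formed) = (2174) − (1888 + D) = +286 − D
Setting this equal to −206 kJ gives D = 492 kJ/mol.

D(O=O) ≈ 492 kJ/mol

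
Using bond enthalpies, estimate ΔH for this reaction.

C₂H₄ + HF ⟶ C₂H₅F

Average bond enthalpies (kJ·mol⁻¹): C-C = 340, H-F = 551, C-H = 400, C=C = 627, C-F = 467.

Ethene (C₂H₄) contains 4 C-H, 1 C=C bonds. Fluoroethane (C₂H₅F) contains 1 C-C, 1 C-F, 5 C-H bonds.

ΔH ≈ −29 kJ

Bonds broken (reactants):
  C-H: 4 × 400 = 1600
  C=C: 1 × 627 = 627
  H-F: 1 × 551 = 551
  Σ(broken) = 2778 kJ
Bonds formed (products):
  C-C: 1 × 340 = 340
  C-F: 1 × 467 = 467
  C-H: 5 × 400 = 2000
  Σ(formed) = 2807 kJ
ΔH = Σ(broken) − Σ(formed) = 2778 − 2807 = −29 kJ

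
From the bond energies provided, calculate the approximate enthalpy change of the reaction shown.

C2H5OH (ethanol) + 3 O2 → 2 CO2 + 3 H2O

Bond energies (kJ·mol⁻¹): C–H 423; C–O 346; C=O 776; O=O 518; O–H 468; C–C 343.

ΔH ≈ −1086 kJ

Bonds broken (reactants):
  C–C: 1 × 343 = 343
  C–H: 5 × 423 = 2115
  C–O: 1 × 346 = 346
  O–H: 1 × 468 = 468
  O=O: 3 × 518 = 1554
  Σ(broken) = 4826 kJ
Bonds formed (products):
  C=O: 4 × 776 = 3104
  O–H: 6 × 468 = 2808
  Σ(formed) = 5912 kJ
ΔH = Σ(broken) − Σ(formed) = 4826 − 5912 = −1086 kJ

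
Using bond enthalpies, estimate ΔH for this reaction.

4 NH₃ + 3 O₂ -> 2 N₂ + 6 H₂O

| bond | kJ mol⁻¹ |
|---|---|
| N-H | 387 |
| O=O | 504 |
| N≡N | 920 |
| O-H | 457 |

Bonds broken (reactants):
  N-H: 12 × 387 = 4644
  O=O: 3 × 504 = 1512
  Σ(broken) = 6156 kJ
Bonds formed (products):
  N≡N: 2 × 920 = 1840
  O-H: 12 × 457 = 5484
  Σ(formed) = 7324 kJ
ΔH = Σ(broken) − Σ(formed) = 6156 − 7324 = −1168 kJ

ΔH ≈ −1168 kJ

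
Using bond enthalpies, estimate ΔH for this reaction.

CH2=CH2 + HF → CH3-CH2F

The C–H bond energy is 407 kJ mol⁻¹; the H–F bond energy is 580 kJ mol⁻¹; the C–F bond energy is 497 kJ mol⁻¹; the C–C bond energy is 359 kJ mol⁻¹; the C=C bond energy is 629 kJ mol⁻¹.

ΔH ≈ −54 kJ

Bonds broken (reactants):
  C–H: 4 × 407 = 1628
  C=C: 1 × 629 = 629
  H–F: 1 × 580 = 580
  Σ(broken) = 2837 kJ
Bonds formed (products):
  C–C: 1 × 359 = 359
  C–F: 1 × 497 = 497
  C–H: 5 × 407 = 2035
  Σ(formed) = 2891 kJ
ΔH = Σ(broken) − Σ(formed) = 2837 − 2891 = −54 kJ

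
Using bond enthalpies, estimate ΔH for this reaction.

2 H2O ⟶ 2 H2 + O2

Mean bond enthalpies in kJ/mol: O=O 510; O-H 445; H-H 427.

Bonds broken (reactants):
  O-H: 4 × 445 = 1780
  Σ(broken) = 1780 kJ
Bonds formed (products):
  H-H: 2 × 427 = 854
  O=O: 1 × 510 = 510
  Σ(formed) = 1364 kJ
ΔH = Σ(broken) − Σ(formed) = 1780 − 1364 = +416 kJ

ΔH ≈ +416 kJ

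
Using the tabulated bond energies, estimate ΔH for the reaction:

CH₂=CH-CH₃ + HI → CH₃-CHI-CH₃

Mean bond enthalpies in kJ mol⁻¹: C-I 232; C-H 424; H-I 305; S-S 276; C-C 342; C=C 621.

Bonds broken (reactants):
  C-C: 1 × 342 = 342
  C-H: 6 × 424 = 2544
  C=C: 1 × 621 = 621
  H-I: 1 × 305 = 305
  Σ(broken) = 3812 kJ
Bonds formed (products):
  C-C: 2 × 342 = 684
  C-H: 7 × 424 = 2968
  C-I: 1 × 232 = 232
  Σ(formed) = 3884 kJ
ΔH = Σ(broken) − Σ(formed) = 3812 − 3884 = −72 kJ

ΔH ≈ −72 kJ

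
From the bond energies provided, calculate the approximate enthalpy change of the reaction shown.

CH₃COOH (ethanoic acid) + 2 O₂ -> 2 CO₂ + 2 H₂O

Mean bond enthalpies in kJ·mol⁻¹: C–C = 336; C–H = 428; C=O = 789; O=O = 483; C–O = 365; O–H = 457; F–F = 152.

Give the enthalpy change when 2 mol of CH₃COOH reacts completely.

ΔH = −1574 kJ

Bonds broken (reactants):
  C–C: 1 × 336 = 336
  C–H: 3 × 428 = 1284
  C–O: 1 × 365 = 365
  C=O: 1 × 789 = 789
  O–H: 1 × 457 = 457
  O=O: 2 × 483 = 966
  Σ(broken) = 4197 kJ
Bonds formed (products):
  C=O: 4 × 789 = 3156
  O–H: 4 × 457 = 1828
  Σ(formed) = 4984 kJ
ΔH = Σ(broken) − Σ(formed) = 4197 − 4984 = −787 kJ
For 2× the reaction as written: 2 × (−787) = −1574 kJ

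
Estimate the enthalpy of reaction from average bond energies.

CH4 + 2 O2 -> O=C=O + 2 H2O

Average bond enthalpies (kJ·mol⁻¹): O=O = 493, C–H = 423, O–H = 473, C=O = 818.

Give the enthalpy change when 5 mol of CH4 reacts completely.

Bonds broken (reactants):
  C–H: 4 × 423 = 1692
  O=O: 2 × 493 = 986
  Σ(broken) = 2678 kJ
Bonds formed (products):
  C=O: 2 × 818 = 1636
  O–H: 4 × 473 = 1892
  Σ(formed) = 3528 kJ
ΔH = Σ(broken) − Σ(formed) = 2678 − 3528 = −850 kJ
For 5× the reaction as written: 5 × (−850) = −4250 kJ

ΔH = −4250 kJ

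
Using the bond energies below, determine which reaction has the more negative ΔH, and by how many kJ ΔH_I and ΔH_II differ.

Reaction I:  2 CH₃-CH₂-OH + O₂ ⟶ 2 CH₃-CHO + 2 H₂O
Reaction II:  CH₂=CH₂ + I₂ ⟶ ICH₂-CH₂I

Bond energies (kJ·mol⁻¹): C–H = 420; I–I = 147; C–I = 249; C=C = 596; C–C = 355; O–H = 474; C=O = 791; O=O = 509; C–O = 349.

Reaction I, by 373 kJ

Reaction I:
  Bonds broken (reactants):
    C–C: 2 × 355 = 710
    C–H: 10 × 420 = 4200
    C–O: 2 × 349 = 698
    O–H: 2 × 474 = 948
    O=O: 1 × 509 = 509
    Σ(broken) = 7065 kJ
  Bonds formed (products):
    C–C: 2 × 355 = 710
    C–H: 8 × 420 = 3360
    C=O: 2 × 791 = 1582
    O–H: 4 × 474 = 1896
    Σ(formed) = 7548 kJ
  ΔH_I = 7065 − 7548 = −483 kJ
Reaction II:
  Bonds broken (reactants):
    C–H: 4 × 420 = 1680
    C=C: 1 × 596 = 596
    I–I: 1 × 147 = 147
    Σ(broken) = 2423 kJ
  Bonds formed (products):
    C–C: 1 × 355 = 355
    C–H: 4 × 420 = 1680
    C–I: 2 × 249 = 498
    Σ(formed) = 2533 kJ
  ΔH_II = 2423 − 2533 = −110 kJ
ΔH_I − ΔH_II = −373 kJ, so reaction I has the more negative ΔH; |ΔH_I − ΔH_II| = 373 kJ.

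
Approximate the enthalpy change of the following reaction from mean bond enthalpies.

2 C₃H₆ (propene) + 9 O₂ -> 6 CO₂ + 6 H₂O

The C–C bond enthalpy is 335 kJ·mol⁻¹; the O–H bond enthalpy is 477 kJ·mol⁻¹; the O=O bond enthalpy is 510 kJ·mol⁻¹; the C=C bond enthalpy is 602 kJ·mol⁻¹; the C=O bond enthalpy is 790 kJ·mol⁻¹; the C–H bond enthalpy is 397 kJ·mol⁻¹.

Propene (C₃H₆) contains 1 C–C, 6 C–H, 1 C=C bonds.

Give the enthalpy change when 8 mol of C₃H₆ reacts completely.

ΔH = −15904 kJ

Bonds broken (reactants):
  C–C: 2 × 335 = 670
  C–H: 12 × 397 = 4764
  C=C: 2 × 602 = 1204
  O=O: 9 × 510 = 4590
  Σ(broken) = 11228 kJ
Bonds formed (products):
  C=O: 12 × 790 = 9480
  O–H: 12 × 477 = 5724
  Σ(formed) = 15204 kJ
ΔH = Σ(broken) − Σ(formed) = 11228 − 15204 = −3976 kJ
For 4× the reaction as written: 4 × (−3976) = −15904 kJ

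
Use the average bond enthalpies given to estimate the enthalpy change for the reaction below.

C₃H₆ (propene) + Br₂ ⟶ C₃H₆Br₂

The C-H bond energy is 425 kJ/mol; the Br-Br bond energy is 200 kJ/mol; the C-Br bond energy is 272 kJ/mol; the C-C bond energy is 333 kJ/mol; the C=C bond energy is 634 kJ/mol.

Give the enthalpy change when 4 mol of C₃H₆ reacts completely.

ΔH = −172 kJ

Bonds broken (reactants):
  Br-Br: 1 × 200 = 200
  C-C: 1 × 333 = 333
  C-H: 6 × 425 = 2550
  C=C: 1 × 634 = 634
  Σ(broken) = 3717 kJ
Bonds formed (products):
  C-Br: 2 × 272 = 544
  C-C: 2 × 333 = 666
  C-H: 6 × 425 = 2550
  Σ(formed) = 3760 kJ
ΔH = Σ(broken) − Σ(formed) = 3717 − 3760 = −43 kJ
For 4× the reaction as written: 4 × (−43) = −172 kJ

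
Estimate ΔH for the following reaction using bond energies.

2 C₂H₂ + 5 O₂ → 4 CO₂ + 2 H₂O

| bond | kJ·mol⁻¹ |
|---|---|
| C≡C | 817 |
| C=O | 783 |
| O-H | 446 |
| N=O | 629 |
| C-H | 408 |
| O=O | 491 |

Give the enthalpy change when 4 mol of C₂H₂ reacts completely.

ΔH = −4654 kJ

Bonds broken (reactants):
  C≡C: 2 × 817 = 1634
  C-H: 4 × 408 = 1632
  O=O: 5 × 491 = 2455
  Σ(broken) = 5721 kJ
Bonds formed (products):
  C=O: 8 × 783 = 6264
  O-H: 4 × 446 = 1784
  Σ(formed) = 8048 kJ
ΔH = Σ(broken) − Σ(formed) = 5721 − 8048 = −2327 kJ
For 2× the reaction as written: 2 × (−2327) = −4654 kJ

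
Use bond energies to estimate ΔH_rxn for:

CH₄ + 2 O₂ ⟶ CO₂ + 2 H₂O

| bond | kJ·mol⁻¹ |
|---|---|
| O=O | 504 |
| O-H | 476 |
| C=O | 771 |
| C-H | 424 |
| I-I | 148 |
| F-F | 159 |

Bonds broken (reactants):
  C-H: 4 × 424 = 1696
  O=O: 2 × 504 = 1008
  Σ(broken) = 2704 kJ
Bonds formed (products):
  C=O: 2 × 771 = 1542
  O-H: 4 × 476 = 1904
  Σ(formed) = 3446 kJ
ΔH = Σ(broken) − Σ(formed) = 2704 − 3446 = −742 kJ

ΔH ≈ −742 kJ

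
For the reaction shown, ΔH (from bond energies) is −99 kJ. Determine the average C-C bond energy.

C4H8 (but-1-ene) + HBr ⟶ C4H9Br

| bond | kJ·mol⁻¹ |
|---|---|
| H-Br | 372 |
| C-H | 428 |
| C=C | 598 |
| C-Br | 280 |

D(C-C) ≈ 361 kJ/mol

Let D be the C-C bond energy.
Σ(broken) = 2×D + 8×428 + 1×598 + 1×372 = 4394 + 2D
Σ(formed) = 1×280 + 3×D + 9×428 = 4132 + 3D
ΔH = Σ(broken) − Σ(formed) = (4394 + 2D) − (4132 + 3D) = +262 − D
Setting this equal to −99 kJ gives D = 361 kJ/mol.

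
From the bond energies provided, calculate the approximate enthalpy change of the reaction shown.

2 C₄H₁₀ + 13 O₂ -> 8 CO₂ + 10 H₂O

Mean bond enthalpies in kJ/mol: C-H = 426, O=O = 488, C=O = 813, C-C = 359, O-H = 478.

ΔH ≈ −5550 kJ

Bonds broken (reactants):
  C-C: 6 × 359 = 2154
  C-H: 20 × 426 = 8520
  O=O: 13 × 488 = 6344
  Σ(broken) = 17018 kJ
Bonds formed (products):
  C=O: 16 × 813 = 13008
  O-H: 20 × 478 = 9560
  Σ(formed) = 22568 kJ
ΔH = Σ(broken) − Σ(formed) = 17018 − 22568 = −5550 kJ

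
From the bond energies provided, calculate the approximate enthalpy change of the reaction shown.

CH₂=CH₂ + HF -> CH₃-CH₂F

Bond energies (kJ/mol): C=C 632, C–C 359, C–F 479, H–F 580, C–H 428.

ΔH ≈ −54 kJ

Bonds broken (reactants):
  C–H: 4 × 428 = 1712
  C=C: 1 × 632 = 632
  H–F: 1 × 580 = 580
  Σ(broken) = 2924 kJ
Bonds formed (products):
  C–C: 1 × 359 = 359
  C–F: 1 × 479 = 479
  C–H: 5 × 428 = 2140
  Σ(formed) = 2978 kJ
ΔH = Σ(broken) − Σ(formed) = 2924 − 2978 = −54 kJ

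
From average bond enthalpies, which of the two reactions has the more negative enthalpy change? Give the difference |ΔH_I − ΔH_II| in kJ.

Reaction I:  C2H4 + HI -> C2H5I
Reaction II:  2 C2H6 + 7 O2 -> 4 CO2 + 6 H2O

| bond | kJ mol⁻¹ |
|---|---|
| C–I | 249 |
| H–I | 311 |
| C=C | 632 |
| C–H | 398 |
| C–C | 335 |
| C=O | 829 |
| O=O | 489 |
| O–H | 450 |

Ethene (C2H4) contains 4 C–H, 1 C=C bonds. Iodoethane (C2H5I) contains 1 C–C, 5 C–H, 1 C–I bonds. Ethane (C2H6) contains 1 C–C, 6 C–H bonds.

Reaction II, by 3124 kJ

Reaction I:
  Bonds broken (reactants):
    C–H: 4 × 398 = 1592
    C=C: 1 × 632 = 632
    H–I: 1 × 311 = 311
    Σ(broken) = 2535 kJ
  Bonds formed (products):
    C–C: 1 × 335 = 335
    C–H: 5 × 398 = 1990
    C–I: 1 × 249 = 249
    Σ(formed) = 2574 kJ
  ΔH_I = 2535 − 2574 = −39 kJ
Reaction II:
  Bonds broken (reactants):
    C–C: 2 × 335 = 670
    C–H: 12 × 398 = 4776
    O=O: 7 × 489 = 3423
    Σ(broken) = 8869 kJ
  Bonds formed (products):
    C=O: 8 × 829 = 6632
    O–H: 12 × 450 = 5400
    Σ(formed) = 12032 kJ
  ΔH_II = 8869 − 12032 = −3163 kJ
ΔH_I − ΔH_II = +3124 kJ, so reaction II has the more negative ΔH; |ΔH_I − ΔH_II| = 3124 kJ.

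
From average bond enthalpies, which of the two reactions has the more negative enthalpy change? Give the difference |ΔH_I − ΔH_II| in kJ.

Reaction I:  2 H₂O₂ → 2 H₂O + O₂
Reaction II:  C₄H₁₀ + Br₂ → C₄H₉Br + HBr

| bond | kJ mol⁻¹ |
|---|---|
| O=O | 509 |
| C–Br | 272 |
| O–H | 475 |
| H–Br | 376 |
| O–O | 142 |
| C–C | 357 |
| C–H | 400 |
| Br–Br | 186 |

Reaction I:
  Bonds broken (reactants):
    O–H: 4 × 475 = 1900
    O–O: 2 × 142 = 284
    Σ(broken) = 2184 kJ
  Bonds formed (products):
    O–H: 4 × 475 = 1900
    O=O: 1 × 509 = 509
    Σ(formed) = 2409 kJ
  ΔH_I = 2184 − 2409 = −225 kJ
Reaction II:
  Bonds broken (reactants):
    Br–Br: 1 × 186 = 186
    C–C: 3 × 357 = 1071
    C–H: 10 × 400 = 4000
    Σ(broken) = 5257 kJ
  Bonds formed (products):
    C–Br: 1 × 272 = 272
    C–C: 3 × 357 = 1071
    C–H: 9 × 400 = 3600
    H–Br: 1 × 376 = 376
    Σ(formed) = 5319 kJ
  ΔH_II = 5257 − 5319 = −62 kJ
ΔH_I − ΔH_II = −163 kJ, so reaction I has the more negative ΔH; |ΔH_I − ΔH_II| = 163 kJ.

Reaction I, by 163 kJ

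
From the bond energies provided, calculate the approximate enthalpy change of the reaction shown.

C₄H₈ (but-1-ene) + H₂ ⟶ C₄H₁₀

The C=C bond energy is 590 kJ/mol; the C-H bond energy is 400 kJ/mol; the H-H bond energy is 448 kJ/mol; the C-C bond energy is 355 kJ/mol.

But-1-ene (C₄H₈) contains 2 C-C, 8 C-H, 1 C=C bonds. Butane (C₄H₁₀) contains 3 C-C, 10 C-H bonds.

ΔH ≈ −117 kJ

Bonds broken (reactants):
  C-C: 2 × 355 = 710
  C-H: 8 × 400 = 3200
  C=C: 1 × 590 = 590
  H-H: 1 × 448 = 448
  Σ(broken) = 4948 kJ
Bonds formed (products):
  C-C: 3 × 355 = 1065
  C-H: 10 × 400 = 4000
  Σ(formed) = 5065 kJ
ΔH = Σ(broken) − Σ(formed) = 4948 − 5065 = −117 kJ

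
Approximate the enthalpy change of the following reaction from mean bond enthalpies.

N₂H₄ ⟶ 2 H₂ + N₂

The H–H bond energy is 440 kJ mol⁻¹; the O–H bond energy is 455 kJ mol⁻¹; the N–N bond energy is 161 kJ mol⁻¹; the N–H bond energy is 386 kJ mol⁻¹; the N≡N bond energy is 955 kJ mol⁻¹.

Bonds broken (reactants):
  N–H: 4 × 386 = 1544
  N–N: 1 × 161 = 161
  Σ(broken) = 1705 kJ
Bonds formed (products):
  H–H: 2 × 440 = 880
  N≡N: 1 × 955 = 955
  Σ(formed) = 1835 kJ
ΔH = Σ(broken) − Σ(formed) = 1705 − 1835 = −130 kJ

ΔH ≈ −130 kJ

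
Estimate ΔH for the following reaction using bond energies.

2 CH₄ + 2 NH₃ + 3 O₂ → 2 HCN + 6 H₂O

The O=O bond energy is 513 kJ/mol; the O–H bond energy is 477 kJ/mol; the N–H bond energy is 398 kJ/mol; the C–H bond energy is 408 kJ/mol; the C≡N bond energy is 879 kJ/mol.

Bonds broken (reactants):
  C–H: 8 × 408 = 3264
  N–H: 6 × 398 = 2388
  O=O: 3 × 513 = 1539
  Σ(broken) = 7191 kJ
Bonds formed (products):
  C≡N: 2 × 879 = 1758
  C–H: 2 × 408 = 816
  O–H: 12 × 477 = 5724
  Σ(formed) = 8298 kJ
ΔH = Σ(broken) − Σ(formed) = 7191 − 8298 = −1107 kJ

ΔH ≈ −1107 kJ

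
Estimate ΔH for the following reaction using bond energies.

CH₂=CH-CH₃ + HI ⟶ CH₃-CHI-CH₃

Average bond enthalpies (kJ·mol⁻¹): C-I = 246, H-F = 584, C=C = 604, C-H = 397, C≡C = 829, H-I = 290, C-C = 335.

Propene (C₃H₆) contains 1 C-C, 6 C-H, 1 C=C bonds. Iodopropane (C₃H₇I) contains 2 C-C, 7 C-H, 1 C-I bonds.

ΔH ≈ −84 kJ

Bonds broken (reactants):
  C-C: 1 × 335 = 335
  C-H: 6 × 397 = 2382
  C=C: 1 × 604 = 604
  H-I: 1 × 290 = 290
  Σ(broken) = 3611 kJ
Bonds formed (products):
  C-C: 2 × 335 = 670
  C-H: 7 × 397 = 2779
  C-I: 1 × 246 = 246
  Σ(formed) = 3695 kJ
ΔH = Σ(broken) − Σ(formed) = 3611 − 3695 = −84 kJ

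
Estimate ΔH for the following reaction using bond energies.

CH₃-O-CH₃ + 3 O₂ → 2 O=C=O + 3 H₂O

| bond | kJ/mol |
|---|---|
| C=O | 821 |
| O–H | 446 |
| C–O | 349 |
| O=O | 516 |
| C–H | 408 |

ΔH ≈ −1266 kJ

Bonds broken (reactants):
  C–H: 6 × 408 = 2448
  C–O: 2 × 349 = 698
  O=O: 3 × 516 = 1548
  Σ(broken) = 4694 kJ
Bonds formed (products):
  C=O: 4 × 821 = 3284
  O–H: 6 × 446 = 2676
  Σ(formed) = 5960 kJ
ΔH = Σ(broken) − Σ(formed) = 4694 − 5960 = −1266 kJ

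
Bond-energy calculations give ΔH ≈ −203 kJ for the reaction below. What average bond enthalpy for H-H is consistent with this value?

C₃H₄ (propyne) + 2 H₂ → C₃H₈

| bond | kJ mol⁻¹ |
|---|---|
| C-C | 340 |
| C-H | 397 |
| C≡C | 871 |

Let D be the H-H bond energy.
Σ(broken) = 1×871 + 1×340 + 4×397 + 2×D = 2799 + 2D
Σ(formed) = 2×340 + 8×397 = 3856
ΔH = Σ(broken) − Σ(formed) = (2799 + 2D) − (3856) = −1057 + 2D
Setting this equal to −203 kJ gives 2D = 854, so D = 427 kJ/mol.

D(H-H) ≈ 427 kJ/mol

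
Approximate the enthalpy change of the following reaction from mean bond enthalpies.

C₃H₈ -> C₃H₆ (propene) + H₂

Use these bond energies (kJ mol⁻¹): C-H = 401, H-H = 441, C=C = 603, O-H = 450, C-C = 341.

ΔH ≈ +99 kJ

Bonds broken (reactants):
  C-C: 2 × 341 = 682
  C-H: 8 × 401 = 3208
  Σ(broken) = 3890 kJ
Bonds formed (products):
  C-C: 1 × 341 = 341
  C-H: 6 × 401 = 2406
  C=C: 1 × 603 = 603
  H-H: 1 × 441 = 441
  Σ(formed) = 3791 kJ
ΔH = Σ(broken) − Σ(formed) = 3890 − 3791 = +99 kJ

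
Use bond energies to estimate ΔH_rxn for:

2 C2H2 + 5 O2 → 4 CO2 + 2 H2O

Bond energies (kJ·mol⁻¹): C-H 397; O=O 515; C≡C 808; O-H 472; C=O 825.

ΔH ≈ −2709 kJ

Bonds broken (reactants):
  C≡C: 2 × 808 = 1616
  C-H: 4 × 397 = 1588
  O=O: 5 × 515 = 2575
  Σ(broken) = 5779 kJ
Bonds formed (products):
  C=O: 8 × 825 = 6600
  O-H: 4 × 472 = 1888
  Σ(formed) = 8488 kJ
ΔH = Σ(broken) − Σ(formed) = 5779 − 8488 = −2709 kJ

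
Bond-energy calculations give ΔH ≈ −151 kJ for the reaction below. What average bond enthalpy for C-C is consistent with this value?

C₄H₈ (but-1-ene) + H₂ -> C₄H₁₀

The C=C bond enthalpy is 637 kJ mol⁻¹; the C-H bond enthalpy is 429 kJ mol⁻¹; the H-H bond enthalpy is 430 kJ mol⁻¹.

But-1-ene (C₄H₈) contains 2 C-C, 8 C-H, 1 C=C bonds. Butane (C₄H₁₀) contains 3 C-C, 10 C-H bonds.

D(C-C) ≈ 360 kJ/mol

Let D be the C-C bond energy.
Σ(broken) = 2×D + 8×429 + 1×637 + 1×430 = 4499 + 2D
Σ(formed) = 3×D + 10×429 = 4290 + 3D
ΔH = Σ(broken) − Σ(formed) = (4499 + 2D) − (4290 + 3D) = +209 − D
Setting this equal to −151 kJ gives D = 360 kJ/mol.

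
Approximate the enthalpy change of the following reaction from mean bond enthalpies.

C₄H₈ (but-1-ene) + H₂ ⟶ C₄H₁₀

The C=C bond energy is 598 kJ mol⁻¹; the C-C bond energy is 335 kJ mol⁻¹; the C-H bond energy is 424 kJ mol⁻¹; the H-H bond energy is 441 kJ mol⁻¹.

ΔH ≈ −144 kJ

Bonds broken (reactants):
  C-C: 2 × 335 = 670
  C-H: 8 × 424 = 3392
  C=C: 1 × 598 = 598
  H-H: 1 × 441 = 441
  Σ(broken) = 5101 kJ
Bonds formed (products):
  C-C: 3 × 335 = 1005
  C-H: 10 × 424 = 4240
  Σ(formed) = 5245 kJ
ΔH = Σ(broken) − Σ(formed) = 5101 − 5245 = −144 kJ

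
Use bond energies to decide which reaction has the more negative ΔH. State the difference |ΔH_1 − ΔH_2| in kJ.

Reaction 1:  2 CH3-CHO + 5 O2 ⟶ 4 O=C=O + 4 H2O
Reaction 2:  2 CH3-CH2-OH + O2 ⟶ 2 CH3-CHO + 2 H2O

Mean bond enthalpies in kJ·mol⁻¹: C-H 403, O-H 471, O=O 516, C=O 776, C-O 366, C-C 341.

Reaction 1:
  Bonds broken (reactants):
    C-C: 2 × 341 = 682
    C-H: 8 × 403 = 3224
    C=O: 2 × 776 = 1552
    O=O: 5 × 516 = 2580
    Σ(broken) = 8038 kJ
  Bonds formed (products):
    C=O: 8 × 776 = 6208
    O-H: 8 × 471 = 3768
    Σ(formed) = 9976 kJ
  ΔH_1 = 8038 − 9976 = −1938 kJ
Reaction 2:
  Bonds broken (reactants):
    C-C: 2 × 341 = 682
    C-H: 10 × 403 = 4030
    C-O: 2 × 366 = 732
    O-H: 2 × 471 = 942
    O=O: 1 × 516 = 516
    Σ(broken) = 6902 kJ
  Bonds formed (products):
    C-C: 2 × 341 = 682
    C-H: 8 × 403 = 3224
    C=O: 2 × 776 = 1552
    O-H: 4 × 471 = 1884
    Σ(formed) = 7342 kJ
  ΔH_2 = 6902 − 7342 = −440 kJ
ΔH_1 − ΔH_2 = −1498 kJ, so reaction 1 has the more negative ΔH; |ΔH_1 − ΔH_2| = 1498 kJ.

Reaction 1, by 1498 kJ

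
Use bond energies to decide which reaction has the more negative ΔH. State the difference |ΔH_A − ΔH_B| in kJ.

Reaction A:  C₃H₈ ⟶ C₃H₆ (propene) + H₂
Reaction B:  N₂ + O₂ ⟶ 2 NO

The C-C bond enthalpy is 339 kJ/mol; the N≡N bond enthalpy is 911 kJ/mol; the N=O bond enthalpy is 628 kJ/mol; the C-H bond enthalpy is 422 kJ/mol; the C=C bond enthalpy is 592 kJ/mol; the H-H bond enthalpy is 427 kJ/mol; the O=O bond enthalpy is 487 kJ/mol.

Reaction B, by 22 kJ

Reaction A:
  Bonds broken (reactants):
    C-C: 2 × 339 = 678
    C-H: 8 × 422 = 3376
    Σ(broken) = 4054 kJ
  Bonds formed (products):
    C-C: 1 × 339 = 339
    C-H: 6 × 422 = 2532
    C=C: 1 × 592 = 592
    H-H: 1 × 427 = 427
    Σ(formed) = 3890 kJ
  ΔH_A = 4054 − 3890 = +164 kJ
Reaction B:
  Bonds broken (reactants):
    N≡N: 1 × 911 = 911
    O=O: 1 × 487 = 487
    Σ(broken) = 1398 kJ
  Bonds formed (products):
    N=O: 2 × 628 = 1256
    Σ(formed) = 1256 kJ
  ΔH_B = 1398 − 1256 = +142 kJ
ΔH_A − ΔH_B = +22 kJ, so reaction B has the more negative ΔH; |ΔH_A − ΔH_B| = 22 kJ.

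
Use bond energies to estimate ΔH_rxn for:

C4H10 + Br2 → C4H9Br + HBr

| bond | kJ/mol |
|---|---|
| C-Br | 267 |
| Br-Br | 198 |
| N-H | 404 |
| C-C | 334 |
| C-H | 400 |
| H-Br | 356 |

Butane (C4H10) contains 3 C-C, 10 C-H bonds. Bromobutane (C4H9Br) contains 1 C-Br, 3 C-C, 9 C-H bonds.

Bonds broken (reactants):
  Br-Br: 1 × 198 = 198
  C-C: 3 × 334 = 1002
  C-H: 10 × 400 = 4000
  Σ(broken) = 5200 kJ
Bonds formed (products):
  C-Br: 1 × 267 = 267
  C-C: 3 × 334 = 1002
  C-H: 9 × 400 = 3600
  H-Br: 1 × 356 = 356
  Σ(formed) = 5225 kJ
ΔH = Σ(broken) − Σ(formed) = 5200 − 5225 = −25 kJ

ΔH ≈ −25 kJ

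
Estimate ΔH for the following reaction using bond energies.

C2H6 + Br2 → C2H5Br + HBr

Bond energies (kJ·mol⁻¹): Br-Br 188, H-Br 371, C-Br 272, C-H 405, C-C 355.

ΔH ≈ −50 kJ

Bonds broken (reactants):
  Br-Br: 1 × 188 = 188
  C-C: 1 × 355 = 355
  C-H: 6 × 405 = 2430
  Σ(broken) = 2973 kJ
Bonds formed (products):
  C-Br: 1 × 272 = 272
  C-C: 1 × 355 = 355
  C-H: 5 × 405 = 2025
  H-Br: 1 × 371 = 371
  Σ(formed) = 3023 kJ
ΔH = Σ(broken) − Σ(formed) = 2973 − 3023 = −50 kJ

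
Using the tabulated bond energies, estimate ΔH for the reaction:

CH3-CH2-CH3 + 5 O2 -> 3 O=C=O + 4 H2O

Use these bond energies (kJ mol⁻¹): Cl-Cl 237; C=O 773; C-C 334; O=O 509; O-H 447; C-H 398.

ΔH ≈ −1817 kJ

Bonds broken (reactants):
  C-C: 2 × 334 = 668
  C-H: 8 × 398 = 3184
  O=O: 5 × 509 = 2545
  Σ(broken) = 6397 kJ
Bonds formed (products):
  C=O: 6 × 773 = 4638
  O-H: 8 × 447 = 3576
  Σ(formed) = 8214 kJ
ΔH = Σ(broken) − Σ(formed) = 6397 − 8214 = −1817 kJ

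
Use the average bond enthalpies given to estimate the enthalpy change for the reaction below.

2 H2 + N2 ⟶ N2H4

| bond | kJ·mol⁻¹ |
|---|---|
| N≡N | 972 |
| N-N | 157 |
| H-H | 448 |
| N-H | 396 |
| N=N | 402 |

Bonds broken (reactants):
  H-H: 2 × 448 = 896
  N≡N: 1 × 972 = 972
  Σ(broken) = 1868 kJ
Bonds formed (products):
  N-H: 4 × 396 = 1584
  N-N: 1 × 157 = 157
  Σ(formed) = 1741 kJ
ΔH = Σ(broken) − Σ(formed) = 1868 − 1741 = +127 kJ

ΔH ≈ +127 kJ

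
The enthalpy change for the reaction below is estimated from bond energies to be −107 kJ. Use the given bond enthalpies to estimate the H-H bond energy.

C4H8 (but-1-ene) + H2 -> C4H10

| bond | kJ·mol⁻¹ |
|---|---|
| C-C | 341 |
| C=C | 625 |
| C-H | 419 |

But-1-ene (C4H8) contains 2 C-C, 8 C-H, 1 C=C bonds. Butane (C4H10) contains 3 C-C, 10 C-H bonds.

Let D be the H-H bond energy.
Σ(broken) = 2×341 + 8×419 + 1×625 + 1×D = 4659 + D
Σ(formed) = 3×341 + 10×419 = 5213
ΔH = Σ(broken) − Σ(formed) = (4659 + D) − (5213) = −554 + D
Setting this equal to −107 kJ gives D = 447 kJ/mol.

D(H-H) ≈ 447 kJ/mol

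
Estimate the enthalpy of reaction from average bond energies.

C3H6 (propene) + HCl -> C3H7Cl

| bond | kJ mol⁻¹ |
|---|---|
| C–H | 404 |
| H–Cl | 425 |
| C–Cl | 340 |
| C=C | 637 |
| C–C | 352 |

Bonds broken (reactants):
  C–C: 1 × 352 = 352
  C–H: 6 × 404 = 2424
  C=C: 1 × 637 = 637
  H–Cl: 1 × 425 = 425
  Σ(broken) = 3838 kJ
Bonds formed (products):
  C–C: 2 × 352 = 704
  C–Cl: 1 × 340 = 340
  C–H: 7 × 404 = 2828
  Σ(formed) = 3872 kJ
ΔH = Σ(broken) − Σ(formed) = 3838 − 3872 = −34 kJ

ΔH ≈ −34 kJ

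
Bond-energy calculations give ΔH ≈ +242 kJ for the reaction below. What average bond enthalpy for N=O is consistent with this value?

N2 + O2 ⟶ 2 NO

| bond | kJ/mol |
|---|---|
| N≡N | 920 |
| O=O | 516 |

D(N=O) ≈ 597 kJ/mol

Let D be the N=O bond energy.
Σ(broken) = 1×920 + 1×516 = 1436
Σ(formed) = 2×D = 2D
ΔH = Σ(broken) − Σ(formed) = (1436) − (2D) = +1436 − 2D
Setting this equal to +242 kJ gives 2D = 1194, so D = 597 kJ/mol.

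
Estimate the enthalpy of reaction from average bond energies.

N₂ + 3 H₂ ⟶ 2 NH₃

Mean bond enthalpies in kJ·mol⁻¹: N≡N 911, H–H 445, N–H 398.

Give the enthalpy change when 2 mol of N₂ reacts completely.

ΔH = −284 kJ

Bonds broken (reactants):
  H–H: 3 × 445 = 1335
  N≡N: 1 × 911 = 911
  Σ(broken) = 2246 kJ
Bonds formed (products):
  N–H: 6 × 398 = 2388
  Σ(formed) = 2388 kJ
ΔH = Σ(broken) − Σ(formed) = 2246 − 2388 = −142 kJ
For 2× the reaction as written: 2 × (−142) = −284 kJ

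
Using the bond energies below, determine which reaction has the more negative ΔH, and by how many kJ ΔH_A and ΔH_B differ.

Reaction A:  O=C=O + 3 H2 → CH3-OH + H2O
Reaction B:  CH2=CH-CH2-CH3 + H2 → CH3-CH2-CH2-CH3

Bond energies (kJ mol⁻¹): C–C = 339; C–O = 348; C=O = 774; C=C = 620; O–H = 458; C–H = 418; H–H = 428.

Reaction A, by 17 kJ

Reaction A:
  Bonds broken (reactants):
    C=O: 2 × 774 = 1548
    H–H: 3 × 428 = 1284
    Σ(broken) = 2832 kJ
  Bonds formed (products):
    C–H: 3 × 418 = 1254
    C–O: 1 × 348 = 348
    O–H: 3 × 458 = 1374
    Σ(formed) = 2976 kJ
  ΔH_A = 2832 − 2976 = −144 kJ
Reaction B:
  Bonds broken (reactants):
    C–C: 2 × 339 = 678
    C–H: 8 × 418 = 3344
    C=C: 1 × 620 = 620
    H–H: 1 × 428 = 428
    Σ(broken) = 5070 kJ
  Bonds formed (products):
    C–C: 3 × 339 = 1017
    C–H: 10 × 418 = 4180
    Σ(formed) = 5197 kJ
  ΔH_B = 5070 − 5197 = −127 kJ
ΔH_A − ΔH_B = −17 kJ, so reaction A has the more negative ΔH; |ΔH_A − ΔH_B| = 17 kJ.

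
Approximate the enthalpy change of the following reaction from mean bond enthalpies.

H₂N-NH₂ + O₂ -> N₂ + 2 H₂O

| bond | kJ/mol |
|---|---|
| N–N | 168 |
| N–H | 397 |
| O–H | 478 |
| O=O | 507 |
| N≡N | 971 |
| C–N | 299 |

ΔH ≈ −620 kJ

Bonds broken (reactants):
  N–H: 4 × 397 = 1588
  N–N: 1 × 168 = 168
  O=O: 1 × 507 = 507
  Σ(broken) = 2263 kJ
Bonds formed (products):
  N≡N: 1 × 971 = 971
  O–H: 4 × 478 = 1912
  Σ(formed) = 2883 kJ
ΔH = Σ(broken) − Σ(formed) = 2263 − 2883 = −620 kJ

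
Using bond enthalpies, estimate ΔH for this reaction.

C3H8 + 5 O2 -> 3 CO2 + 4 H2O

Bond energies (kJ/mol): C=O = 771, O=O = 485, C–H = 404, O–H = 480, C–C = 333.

ΔH ≈ −2143 kJ

Bonds broken (reactants):
  C–C: 2 × 333 = 666
  C–H: 8 × 404 = 3232
  O=O: 5 × 485 = 2425
  Σ(broken) = 6323 kJ
Bonds formed (products):
  C=O: 6 × 771 = 4626
  O–H: 8 × 480 = 3840
  Σ(formed) = 8466 kJ
ΔH = Σ(broken) − Σ(formed) = 6323 − 8466 = −2143 kJ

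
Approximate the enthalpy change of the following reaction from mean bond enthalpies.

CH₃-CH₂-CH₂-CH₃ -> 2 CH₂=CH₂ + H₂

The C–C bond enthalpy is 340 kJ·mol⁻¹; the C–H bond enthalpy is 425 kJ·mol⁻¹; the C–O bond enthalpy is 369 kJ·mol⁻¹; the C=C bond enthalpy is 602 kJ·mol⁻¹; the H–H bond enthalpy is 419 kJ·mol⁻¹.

ΔH ≈ +247 kJ

Bonds broken (reactants):
  C–C: 3 × 340 = 1020
  C–H: 10 × 425 = 4250
  Σ(broken) = 5270 kJ
Bonds formed (products):
  C–H: 8 × 425 = 3400
  C=C: 2 × 602 = 1204
  H–H: 1 × 419 = 419
  Σ(formed) = 5023 kJ
ΔH = Σ(broken) − Σ(formed) = 5270 − 5023 = +247 kJ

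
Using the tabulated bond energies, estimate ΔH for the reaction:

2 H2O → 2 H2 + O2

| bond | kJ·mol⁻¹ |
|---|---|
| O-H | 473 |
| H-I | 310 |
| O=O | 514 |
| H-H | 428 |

ΔH ≈ +522 kJ

Bonds broken (reactants):
  O-H: 4 × 473 = 1892
  Σ(broken) = 1892 kJ
Bonds formed (products):
  H-H: 2 × 428 = 856
  O=O: 1 × 514 = 514
  Σ(formed) = 1370 kJ
ΔH = Σ(broken) − Σ(formed) = 1892 − 1370 = +522 kJ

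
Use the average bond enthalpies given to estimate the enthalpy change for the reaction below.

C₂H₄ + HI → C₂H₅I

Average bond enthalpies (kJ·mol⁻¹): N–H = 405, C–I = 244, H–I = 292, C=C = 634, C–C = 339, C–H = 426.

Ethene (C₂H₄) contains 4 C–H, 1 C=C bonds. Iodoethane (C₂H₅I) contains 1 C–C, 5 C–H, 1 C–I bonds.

ΔH ≈ −83 kJ

Bonds broken (reactants):
  C–H: 4 × 426 = 1704
  C=C: 1 × 634 = 634
  H–I: 1 × 292 = 292
  Σ(broken) = 2630 kJ
Bonds formed (products):
  C–C: 1 × 339 = 339
  C–H: 5 × 426 = 2130
  C–I: 1 × 244 = 244
  Σ(formed) = 2713 kJ
ΔH = Σ(broken) − Σ(formed) = 2630 − 2713 = −83 kJ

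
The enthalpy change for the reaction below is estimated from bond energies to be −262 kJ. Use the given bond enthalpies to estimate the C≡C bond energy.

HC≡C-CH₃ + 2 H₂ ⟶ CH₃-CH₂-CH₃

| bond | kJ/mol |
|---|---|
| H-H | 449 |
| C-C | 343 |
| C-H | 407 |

D(C≡C) ≈ 811 kJ/mol

Let D be the C≡C bond energy.
Σ(broken) = 1×D + 1×343 + 4×407 + 2×449 = 2869 + D
Σ(formed) = 2×343 + 8×407 = 3942
ΔH = Σ(broken) − Σ(formed) = (2869 + D) − (3942) = −1073 + D
Setting this equal to −262 kJ gives D = 811 kJ/mol.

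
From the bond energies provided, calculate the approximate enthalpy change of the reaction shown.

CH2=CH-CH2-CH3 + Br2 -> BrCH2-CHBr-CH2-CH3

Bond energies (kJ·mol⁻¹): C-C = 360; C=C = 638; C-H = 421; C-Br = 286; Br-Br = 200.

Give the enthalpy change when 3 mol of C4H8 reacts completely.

ΔH = −282 kJ

Bonds broken (reactants):
  Br-Br: 1 × 200 = 200
  C-C: 2 × 360 = 720
  C-H: 8 × 421 = 3368
  C=C: 1 × 638 = 638
  Σ(broken) = 4926 kJ
Bonds formed (products):
  C-Br: 2 × 286 = 572
  C-C: 3 × 360 = 1080
  C-H: 8 × 421 = 3368
  Σ(formed) = 5020 kJ
ΔH = Σ(broken) − Σ(formed) = 4926 − 5020 = −94 kJ
For 3× the reaction as written: 3 × (−94) = −282 kJ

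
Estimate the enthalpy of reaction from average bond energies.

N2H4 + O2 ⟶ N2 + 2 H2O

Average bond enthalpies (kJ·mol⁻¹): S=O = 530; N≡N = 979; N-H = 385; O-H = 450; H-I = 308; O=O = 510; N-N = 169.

ΔH ≈ −560 kJ

Bonds broken (reactants):
  N-H: 4 × 385 = 1540
  N-N: 1 × 169 = 169
  O=O: 1 × 510 = 510
  Σ(broken) = 2219 kJ
Bonds formed (products):
  N≡N: 1 × 979 = 979
  O-H: 4 × 450 = 1800
  Σ(formed) = 2779 kJ
ΔH = Σ(broken) − Σ(formed) = 2219 − 2779 = −560 kJ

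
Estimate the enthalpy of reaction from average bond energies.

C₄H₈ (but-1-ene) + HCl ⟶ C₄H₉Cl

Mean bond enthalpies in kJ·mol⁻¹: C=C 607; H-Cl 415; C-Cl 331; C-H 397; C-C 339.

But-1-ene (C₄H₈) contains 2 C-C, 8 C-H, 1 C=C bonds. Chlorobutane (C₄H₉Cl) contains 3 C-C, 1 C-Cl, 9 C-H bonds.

ΔH ≈ −45 kJ

Bonds broken (reactants):
  C-C: 2 × 339 = 678
  C-H: 8 × 397 = 3176
  C=C: 1 × 607 = 607
  H-Cl: 1 × 415 = 415
  Σ(broken) = 4876 kJ
Bonds formed (products):
  C-C: 3 × 339 = 1017
  C-Cl: 1 × 331 = 331
  C-H: 9 × 397 = 3573
  Σ(formed) = 4921 kJ
ΔH = Σ(broken) − Σ(formed) = 4876 − 4921 = −45 kJ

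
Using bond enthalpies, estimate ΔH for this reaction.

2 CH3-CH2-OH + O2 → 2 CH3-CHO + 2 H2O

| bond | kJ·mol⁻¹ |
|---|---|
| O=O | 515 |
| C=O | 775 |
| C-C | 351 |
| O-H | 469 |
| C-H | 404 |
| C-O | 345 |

Bonds broken (reactants):
  C-C: 2 × 351 = 702
  C-H: 10 × 404 = 4040
  C-O: 2 × 345 = 690
  O-H: 2 × 469 = 938
  O=O: 1 × 515 = 515
  Σ(broken) = 6885 kJ
Bonds formed (products):
  C-C: 2 × 351 = 702
  C-H: 8 × 404 = 3232
  C=O: 2 × 775 = 1550
  O-H: 4 × 469 = 1876
  Σ(formed) = 7360 kJ
ΔH = Σ(broken) − Σ(formed) = 6885 − 7360 = −475 kJ

ΔH ≈ −475 kJ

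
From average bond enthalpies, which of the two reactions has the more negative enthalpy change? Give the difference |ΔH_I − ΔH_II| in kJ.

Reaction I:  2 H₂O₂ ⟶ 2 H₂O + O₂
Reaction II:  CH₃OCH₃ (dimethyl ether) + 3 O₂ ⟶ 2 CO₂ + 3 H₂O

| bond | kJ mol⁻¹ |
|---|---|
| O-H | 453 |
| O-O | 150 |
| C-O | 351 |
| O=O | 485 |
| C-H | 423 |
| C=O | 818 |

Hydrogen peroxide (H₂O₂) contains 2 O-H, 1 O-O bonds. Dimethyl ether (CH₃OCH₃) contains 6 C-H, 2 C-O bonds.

Reaction I:
  Bonds broken (reactants):
    O-H: 4 × 453 = 1812
    O-O: 2 × 150 = 300
    Σ(broken) = 2112 kJ
  Bonds formed (products):
    O-H: 4 × 453 = 1812
    O=O: 1 × 485 = 485
    Σ(formed) = 2297 kJ
  ΔH_I = 2112 − 2297 = −185 kJ
Reaction II:
  Bonds broken (reactants):
    C-H: 6 × 423 = 2538
    C-O: 2 × 351 = 702
    O=O: 3 × 485 = 1455
    Σ(broken) = 4695 kJ
  Bonds formed (products):
    C=O: 4 × 818 = 3272
    O-H: 6 × 453 = 2718
    Σ(formed) = 5990 kJ
  ΔH_II = 4695 − 5990 = −1295 kJ
ΔH_I − ΔH_II = +1110 kJ, so reaction II has the more negative ΔH; |ΔH_I − ΔH_II| = 1110 kJ.

Reaction II, by 1110 kJ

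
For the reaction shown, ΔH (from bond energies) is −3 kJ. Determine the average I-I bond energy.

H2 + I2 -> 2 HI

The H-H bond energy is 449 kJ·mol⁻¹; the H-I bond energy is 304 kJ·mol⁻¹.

D(I-I) ≈ 156 kJ/mol

Let D be the I-I bond energy.
Σ(broken) = 1×449 + 1×D = 449 + D
Σ(formed) = 2×304 = 608
ΔH = Σ(broken) − Σ(formed) = (449 + D) − (608) = −159 + D
Setting this equal to −3 kJ gives D = 156 kJ/mol.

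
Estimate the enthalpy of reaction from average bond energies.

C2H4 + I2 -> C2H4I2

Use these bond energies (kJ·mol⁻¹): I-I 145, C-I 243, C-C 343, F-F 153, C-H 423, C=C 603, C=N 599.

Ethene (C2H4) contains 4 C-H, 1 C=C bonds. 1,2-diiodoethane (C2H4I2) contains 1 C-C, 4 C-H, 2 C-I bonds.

ΔH ≈ −81 kJ

Bonds broken (reactants):
  C-H: 4 × 423 = 1692
  C=C: 1 × 603 = 603
  I-I: 1 × 145 = 145
  Σ(broken) = 2440 kJ
Bonds formed (products):
  C-C: 1 × 343 = 343
  C-H: 4 × 423 = 1692
  C-I: 2 × 243 = 486
  Σ(formed) = 2521 kJ
ΔH = Σ(broken) − Σ(formed) = 2440 − 2521 = −81 kJ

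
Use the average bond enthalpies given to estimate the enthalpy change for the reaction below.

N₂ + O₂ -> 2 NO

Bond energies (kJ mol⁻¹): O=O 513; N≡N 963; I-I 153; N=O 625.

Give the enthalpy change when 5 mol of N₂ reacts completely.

Bonds broken (reactants):
  N≡N: 1 × 963 = 963
  O=O: 1 × 513 = 513
  Σ(broken) = 1476 kJ
Bonds formed (products):
  N=O: 2 × 625 = 1250
  Σ(formed) = 1250 kJ
ΔH = Σ(broken) − Σ(formed) = 1476 − 1250 = +226 kJ
For 5× the reaction as written: 5 × (+226) = +1130 kJ

ΔH = +1130 kJ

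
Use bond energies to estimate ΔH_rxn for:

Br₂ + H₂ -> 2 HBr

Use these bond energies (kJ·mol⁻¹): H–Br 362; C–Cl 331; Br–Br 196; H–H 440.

Bonds broken (reactants):
  Br–Br: 1 × 196 = 196
  H–H: 1 × 440 = 440
  Σ(broken) = 636 kJ
Bonds formed (products):
  H–Br: 2 × 362 = 724
  Σ(formed) = 724 kJ
ΔH = Σ(broken) − Σ(formed) = 636 − 724 = −88 kJ

ΔH ≈ −88 kJ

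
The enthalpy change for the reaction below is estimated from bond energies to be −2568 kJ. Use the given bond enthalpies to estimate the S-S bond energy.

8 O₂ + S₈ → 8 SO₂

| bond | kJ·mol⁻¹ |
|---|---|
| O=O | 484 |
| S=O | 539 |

Let D be the S-S bond energy.
Σ(broken) = 8×484 + 8×D = 3872 + 8D
Σ(formed) = 16×539 = 8624
ΔH = Σ(broken) − Σ(formed) = (3872 + 8D) − (8624) = −4752 + 8D
Setting this equal to −2568 kJ gives 8D = 2184, so D = 273 kJ/mol.

D(S-S) ≈ 273 kJ/mol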